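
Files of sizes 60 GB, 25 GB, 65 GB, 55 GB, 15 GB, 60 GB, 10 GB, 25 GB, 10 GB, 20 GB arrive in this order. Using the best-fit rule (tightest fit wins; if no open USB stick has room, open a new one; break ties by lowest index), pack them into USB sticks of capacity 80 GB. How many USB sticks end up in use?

  60 → USB stick 1 (new)  [load 60/80]
  25 → USB stick 2 (new)  [load 25/80]
  65 → USB stick 3 (new)  [load 65/80]
  55 → USB stick 2  [load 80/80]
  15 → USB stick 3  [load 80/80]
  60 → USB stick 4 (new)  [load 60/80]
  10 → USB stick 1  [load 70/80]
  25 → USB stick 5 (new)  [load 25/80]
  10 → USB stick 1  [load 80/80]
  20 → USB stick 4  [load 80/80]
5 USB sticks opened.

5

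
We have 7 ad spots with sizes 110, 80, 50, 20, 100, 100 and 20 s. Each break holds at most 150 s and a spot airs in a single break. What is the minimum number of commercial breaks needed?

4

Total = 110 + 100 + 100 + 80 + 50 + 20 + 20 = 480 s.
Lower bound: ⌈480/150⌉ = 4 commercial breaks.
A packing using 4 commercial breaks:
  break 1: 110 + 20 + 20 = 150
  break 2: 100 + 50 = 150
  break 3: 100 = 100
  break 4: 80 = 80
This matches the lower bound, so 4 is optimal.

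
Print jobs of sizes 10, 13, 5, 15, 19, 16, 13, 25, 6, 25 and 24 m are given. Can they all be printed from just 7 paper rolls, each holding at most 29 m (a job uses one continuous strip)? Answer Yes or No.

Yes

A valid assignment using 7 paper rolls:
  roll 1: 25 = 25
  roll 2: 25 = 25
  roll 3: 24 + 5 = 29
  roll 4: 19 + 10 = 29
  roll 5: 16 + 13 = 29
  roll 6: 15 + 13 = 28
  roll 7: 6 = 6
Every load is within 29 m, so 7 paper rolls suffice.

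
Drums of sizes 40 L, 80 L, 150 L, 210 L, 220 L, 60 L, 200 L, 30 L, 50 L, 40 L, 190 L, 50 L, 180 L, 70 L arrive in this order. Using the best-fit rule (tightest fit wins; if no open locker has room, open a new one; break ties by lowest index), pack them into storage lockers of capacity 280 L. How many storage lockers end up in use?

6

  40 → locker 1 (new)  [load 40/280]
  80 → locker 1  [load 120/280]
  150 → locker 1  [load 270/280]
  210 → locker 2 (new)  [load 210/280]
  220 → locker 3 (new)  [load 220/280]
  60 → locker 3  [load 280/280]
  200 → locker 4 (new)  [load 200/280]
  30 → locker 2  [load 240/280]
  50 → locker 4  [load 250/280]
  40 → locker 2  [load 280/280]
  190 → locker 5 (new)  [load 190/280]
  50 → locker 5  [load 240/280]
  180 → locker 6 (new)  [load 180/280]
  70 → locker 6  [load 250/280]
6 storage lockers opened.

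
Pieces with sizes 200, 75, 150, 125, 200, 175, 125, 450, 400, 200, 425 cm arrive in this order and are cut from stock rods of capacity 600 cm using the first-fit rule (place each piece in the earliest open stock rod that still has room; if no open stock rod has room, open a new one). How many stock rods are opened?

  200 → stock rod 1 (new)  [load 200/600]
  75 → stock rod 1  [load 275/600]
  150 → stock rod 1  [load 425/600]
  125 → stock rod 1  [load 550/600]
  200 → stock rod 2 (new)  [load 200/600]
  175 → stock rod 2  [load 375/600]
  125 → stock rod 2  [load 500/600]
  450 → stock rod 3 (new)  [load 450/600]
  400 → stock rod 4 (new)  [load 400/600]
  200 → stock rod 4  [load 600/600]
  425 → stock rod 5 (new)  [load 425/600]
5 stock rods opened.

5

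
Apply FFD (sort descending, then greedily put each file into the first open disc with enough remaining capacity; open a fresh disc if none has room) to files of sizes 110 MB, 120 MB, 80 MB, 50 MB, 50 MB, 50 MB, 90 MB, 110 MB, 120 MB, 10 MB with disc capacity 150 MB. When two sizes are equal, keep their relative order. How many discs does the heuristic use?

Sorted descending: 120, 120, 110, 110, 90, 80, 50, 50, 50, 10.
  120 → disc 1 (new)  [load 120/150]
  120 → disc 2 (new)  [load 120/150]
  110 → disc 3 (new)  [load 110/150]
  110 → disc 4 (new)  [load 110/150]
  90 → disc 5 (new)  [load 90/150]
  80 → disc 6 (new)  [load 80/150]
  50 → disc 5  [load 140/150]
  50 → disc 6  [load 130/150]
  50 → disc 7 (new)  [load 50/150]
  10 → disc 1  [load 130/150]
7 discs opened.

7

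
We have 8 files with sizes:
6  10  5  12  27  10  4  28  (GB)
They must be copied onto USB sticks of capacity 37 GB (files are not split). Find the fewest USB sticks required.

3

Total = 28 + 27 + 12 + 10 + 10 + 6 + 5 + 4 = 102 GB.
Lower bound: ⌈102/37⌉ = 3 USB sticks.
A packing using 3 USB sticks:
  USB stick 1: 28 + 6 = 34
  USB stick 2: 27 + 10 = 37
  USB stick 3: 12 + 10 + 5 + 4 = 31
This matches the lower bound, so 3 is optimal.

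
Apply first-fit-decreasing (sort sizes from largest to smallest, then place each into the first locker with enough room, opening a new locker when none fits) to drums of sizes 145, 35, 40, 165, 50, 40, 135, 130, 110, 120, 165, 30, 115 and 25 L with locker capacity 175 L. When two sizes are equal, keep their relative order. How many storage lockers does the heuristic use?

8

Sorted descending: 165, 165, 145, 135, 130, 120, 115, 110, 50, 40, 40, 35, 30, 25.
  165 → locker 1 (new)  [load 165/175]
  165 → locker 2 (new)  [load 165/175]
  145 → locker 3 (new)  [load 145/175]
  135 → locker 4 (new)  [load 135/175]
  130 → locker 5 (new)  [load 130/175]
  120 → locker 6 (new)  [load 120/175]
  115 → locker 7 (new)  [load 115/175]
  110 → locker 8 (new)  [load 110/175]
  50 → locker 6  [load 170/175]
  40 → locker 4  [load 175/175]
  40 → locker 5  [load 170/175]
  35 → locker 7  [load 150/175]
  30 → locker 3  [load 175/175]
  25 → locker 7  [load 175/175]
8 storage lockers opened.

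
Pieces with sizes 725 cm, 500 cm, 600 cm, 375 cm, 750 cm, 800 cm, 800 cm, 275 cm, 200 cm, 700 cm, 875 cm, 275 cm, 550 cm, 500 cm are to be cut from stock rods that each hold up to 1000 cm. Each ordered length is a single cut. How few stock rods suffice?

Total = 875 + 800 + 800 + 750 + 725 + 700 + 600 + 550 + 500 + 500 + 375 + 275 + 275 + 200 = 7925 cm.
Lower bound: ⌈7925/1000⌉ = 8 stock rods.
A packing using 9 stock rods:
  stock rod 1: 875 = 875
  stock rod 2: 800 + 200 = 1000
  stock rod 3: 800 = 800
  stock rod 4: 750 = 750
  stock rod 5: 725 + 275 = 1000
  stock rod 6: 700 + 275 = 975
  stock rod 7: 600 + 375 = 975
  stock rod 8: 550 = 550
  stock rod 9: 500 + 500 = 1000
No arrangement into 8 stock rods stays within capacity, so 9 is optimal.

9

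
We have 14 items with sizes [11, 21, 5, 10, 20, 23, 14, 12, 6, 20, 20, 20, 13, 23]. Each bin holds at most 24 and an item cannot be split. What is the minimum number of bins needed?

10

Total = 23 + 23 + 21 + 20 + 20 + 20 + 20 + 14 + 13 + 12 + 11 + 10 + 6 + 5 = 218.
Lower bound: ⌈218/24⌉ = 10 bins.
A packing using 10 bins:
  bin 1: 23 = 23
  bin 2: 23 = 23
  bin 3: 21 = 21
  bin 4: 20 = 20
  bin 5: 20 = 20
  bin 6: 20 = 20
  bin 7: 20 = 20
  bin 8: 14 + 10 = 24
  bin 9: 13 + 11 = 24
  bin 10: 12 + 6 + 5 = 23
This matches the lower bound, so 10 is optimal.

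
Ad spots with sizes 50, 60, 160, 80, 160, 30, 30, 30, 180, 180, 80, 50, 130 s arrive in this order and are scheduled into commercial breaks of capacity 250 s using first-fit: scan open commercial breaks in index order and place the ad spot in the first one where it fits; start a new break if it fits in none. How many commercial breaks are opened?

  50 → break 1 (new)  [load 50/250]
  60 → break 1  [load 110/250]
  160 → break 2 (new)  [load 160/250]
  80 → break 1  [load 190/250]
  160 → break 3 (new)  [load 160/250]
  30 → break 1  [load 220/250]
  30 → break 1  [load 250/250]
  30 → break 2  [load 190/250]
  180 → break 4 (new)  [load 180/250]
  180 → break 5 (new)  [load 180/250]
  80 → break 3  [load 240/250]
  50 → break 2  [load 240/250]
  130 → break 6 (new)  [load 130/250]
6 commercial breaks opened.

6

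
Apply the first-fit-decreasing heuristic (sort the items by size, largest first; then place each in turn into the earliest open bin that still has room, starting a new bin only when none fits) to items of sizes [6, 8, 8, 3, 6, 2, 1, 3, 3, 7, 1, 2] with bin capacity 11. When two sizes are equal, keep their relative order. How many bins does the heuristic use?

5

Sorted descending: 8, 8, 7, 6, 6, 3, 3, 3, 2, 2, 1, 1.
  8 → bin 1 (new)  [load 8/11]
  8 → bin 2 (new)  [load 8/11]
  7 → bin 3 (new)  [load 7/11]
  6 → bin 4 (new)  [load 6/11]
  6 → bin 5 (new)  [load 6/11]
  3 → bin 1  [load 11/11]
  3 → bin 2  [load 11/11]
  3 → bin 3  [load 10/11]
  2 → bin 4  [load 8/11]
  2 → bin 4  [load 10/11]
  1 → bin 3  [load 11/11]
  1 → bin 4  [load 11/11]
5 bins opened.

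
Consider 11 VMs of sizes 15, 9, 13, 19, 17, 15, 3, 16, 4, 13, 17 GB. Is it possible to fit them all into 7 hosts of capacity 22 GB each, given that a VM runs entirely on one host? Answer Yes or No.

No

Total = 141 GB; ⌈141/22⌉ = 7.
8 VMs each exceed half the capacity and cannot share a host, forcing at least 8 hosts.
At least 8 hosts are required, but only 7 are allowed.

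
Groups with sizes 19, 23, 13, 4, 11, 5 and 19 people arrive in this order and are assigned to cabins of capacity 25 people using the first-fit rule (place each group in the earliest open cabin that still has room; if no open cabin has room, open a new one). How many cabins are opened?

4

  19 → cabin 1 (new)  [load 19/25]
  23 → cabin 2 (new)  [load 23/25]
  13 → cabin 3 (new)  [load 13/25]
  4 → cabin 1  [load 23/25]
  11 → cabin 3  [load 24/25]
  5 → cabin 4 (new)  [load 5/25]
  19 → cabin 4  [load 24/25]
4 cabins opened.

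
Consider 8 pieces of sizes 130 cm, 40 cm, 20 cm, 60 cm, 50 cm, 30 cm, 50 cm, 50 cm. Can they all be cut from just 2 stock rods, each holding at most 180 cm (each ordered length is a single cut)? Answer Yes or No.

No

Total = 430 cm; ⌈430/180⌉ = 3.
At least 3 stock rods are required, but only 2 are allowed.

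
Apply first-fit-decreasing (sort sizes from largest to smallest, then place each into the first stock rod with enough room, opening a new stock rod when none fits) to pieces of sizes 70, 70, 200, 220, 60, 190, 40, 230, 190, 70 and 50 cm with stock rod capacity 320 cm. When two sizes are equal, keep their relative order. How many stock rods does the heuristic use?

5

Sorted descending: 230, 220, 200, 190, 190, 70, 70, 70, 60, 50, 40.
  230 → stock rod 1 (new)  [load 230/320]
  220 → stock rod 2 (new)  [load 220/320]
  200 → stock rod 3 (new)  [load 200/320]
  190 → stock rod 4 (new)  [load 190/320]
  190 → stock rod 5 (new)  [load 190/320]
  70 → stock rod 1  [load 300/320]
  70 → stock rod 2  [load 290/320]
  70 → stock rod 3  [load 270/320]
  60 → stock rod 4  [load 250/320]
  50 → stock rod 3  [load 320/320]
  40 → stock rod 4  [load 290/320]
5 stock rods opened.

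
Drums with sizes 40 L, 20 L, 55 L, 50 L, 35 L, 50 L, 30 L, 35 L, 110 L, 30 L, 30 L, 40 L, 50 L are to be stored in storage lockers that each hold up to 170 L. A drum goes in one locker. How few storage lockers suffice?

4

Total = 110 + 55 + 50 + 50 + 50 + 40 + 40 + 35 + 35 + 30 + 30 + 30 + 20 = 575 L.
Lower bound: ⌈575/170⌉ = 4 storage lockers.
A packing using 4 storage lockers:
  locker 1: 110 + 55 = 165
  locker 2: 50 + 50 + 50 + 20 = 170
  locker 3: 40 + 40 + 35 + 35 = 150
  locker 4: 30 + 30 + 30 = 90
This matches the lower bound, so 4 is optimal.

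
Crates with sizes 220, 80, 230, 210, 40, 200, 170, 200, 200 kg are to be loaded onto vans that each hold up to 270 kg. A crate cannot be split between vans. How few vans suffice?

Total = 230 + 220 + 210 + 200 + 200 + 200 + 170 + 80 + 40 = 1550 kg.
Lower bound: ⌈1550/270⌉ = 6 vans.
Also, 7 crates each exceed 135 kg, and no two of those can share a van, so at least 7 vans are needed.
A packing using 7 vans:
  van 1: 230 + 40 = 270
  van 2: 220 = 220
  van 3: 210 = 210
  van 4: 200 = 200
  van 5: 200 = 200
  van 6: 200 = 200
  van 7: 170 + 80 = 250
This matches the lower bound, so 7 is optimal.

7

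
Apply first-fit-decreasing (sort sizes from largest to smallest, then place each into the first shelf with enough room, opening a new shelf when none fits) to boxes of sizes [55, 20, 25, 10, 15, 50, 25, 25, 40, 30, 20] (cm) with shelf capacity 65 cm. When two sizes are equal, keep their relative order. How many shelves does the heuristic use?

Sorted descending: 55, 50, 40, 30, 25, 25, 25, 20, 20, 15, 10.
  55 → shelf 1 (new)  [load 55/65]
  50 → shelf 2 (new)  [load 50/65]
  40 → shelf 3 (new)  [load 40/65]
  30 → shelf 4 (new)  [load 30/65]
  25 → shelf 3  [load 65/65]
  25 → shelf 4  [load 55/65]
  25 → shelf 5 (new)  [load 25/65]
  20 → shelf 5  [load 45/65]
  20 → shelf 5  [load 65/65]
  15 → shelf 2  [load 65/65]
  10 → shelf 1  [load 65/65]
5 shelves opened.

5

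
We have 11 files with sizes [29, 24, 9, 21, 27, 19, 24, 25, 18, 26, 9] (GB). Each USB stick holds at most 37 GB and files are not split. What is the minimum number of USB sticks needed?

8

Total = 29 + 27 + 26 + 25 + 24 + 24 + 21 + 19 + 18 + 9 + 9 = 231 GB.
Lower bound: ⌈231/37⌉ = 7 USB sticks.
Also, 8 files each exceed 37/2 GB, and no two of those can share a USB stick, so at least 8 USB sticks are needed.
A packing using 8 USB sticks:
  USB stick 1: 29 = 29
  USB stick 2: 27 + 9 = 36
  USB stick 3: 26 + 9 = 35
  USB stick 4: 25 = 25
  USB stick 5: 24 = 24
  USB stick 6: 24 = 24
  USB stick 7: 21 = 21
  USB stick 8: 19 + 18 = 37
This matches the lower bound, so 8 is optimal.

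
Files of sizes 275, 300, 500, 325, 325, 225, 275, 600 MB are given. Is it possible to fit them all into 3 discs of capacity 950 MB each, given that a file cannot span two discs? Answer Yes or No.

No

Total = 2825 MB; ⌈2825/950⌉ = 3.
The bound of 3 does not rule out 3, but exhaustive search shows no assignment into 3 discs of capacity 950 MB exists — the minimum is 4.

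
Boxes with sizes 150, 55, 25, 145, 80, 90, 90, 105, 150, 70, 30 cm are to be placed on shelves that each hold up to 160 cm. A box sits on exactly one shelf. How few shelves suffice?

Total = 150 + 150 + 145 + 105 + 90 + 90 + 80 + 70 + 55 + 30 + 25 = 990 cm.
Lower bound: ⌈990/160⌉ = 7 shelves.
A packing using 7 shelves:
  shelf 1: 150 = 150
  shelf 2: 150 = 150
  shelf 3: 145 = 145
  shelf 4: 105 + 55 = 160
  shelf 5: 90 + 70 = 160
  shelf 6: 90 + 30 + 25 = 145
  shelf 7: 80 = 80
This matches the lower bound, so 7 is optimal.

7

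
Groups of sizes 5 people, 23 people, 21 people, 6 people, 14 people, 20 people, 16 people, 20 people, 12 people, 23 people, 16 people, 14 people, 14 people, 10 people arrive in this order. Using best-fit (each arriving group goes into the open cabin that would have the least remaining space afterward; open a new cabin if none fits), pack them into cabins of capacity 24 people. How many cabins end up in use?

11

  5 → cabin 1 (new)  [load 5/24]
  23 → cabin 2 (new)  [load 23/24]
  21 → cabin 3 (new)  [load 21/24]
  6 → cabin 1  [load 11/24]
  14 → cabin 4 (new)  [load 14/24]
  20 → cabin 5 (new)  [load 20/24]
  16 → cabin 6 (new)  [load 16/24]
  20 → cabin 7 (new)  [load 20/24]
  12 → cabin 1  [load 23/24]
  23 → cabin 8 (new)  [load 23/24]
  16 → cabin 9 (new)  [load 16/24]
  14 → cabin 10 (new)  [load 14/24]
  14 → cabin 11 (new)  [load 14/24]
  10 → cabin 4  [load 24/24]
11 cabins opened.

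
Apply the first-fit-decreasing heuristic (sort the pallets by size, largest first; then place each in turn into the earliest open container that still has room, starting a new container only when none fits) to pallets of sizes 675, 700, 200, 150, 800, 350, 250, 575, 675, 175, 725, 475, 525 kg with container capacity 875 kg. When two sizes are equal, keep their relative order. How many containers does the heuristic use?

Sorted descending: 800, 725, 700, 675, 675, 575, 525, 475, 350, 250, 200, 175, 150.
  800 → container 1 (new)  [load 800/875]
  725 → container 2 (new)  [load 725/875]
  700 → container 3 (new)  [load 700/875]
  675 → container 4 (new)  [load 675/875]
  675 → container 5 (new)  [load 675/875]
  575 → container 6 (new)  [load 575/875]
  525 → container 7 (new)  [load 525/875]
  475 → container 8 (new)  [load 475/875]
  350 → container 7  [load 875/875]
  250 → container 6  [load 825/875]
  200 → container 4  [load 875/875]
  175 → container 3  [load 875/875]
  150 → container 2  [load 875/875]
8 containers opened.

8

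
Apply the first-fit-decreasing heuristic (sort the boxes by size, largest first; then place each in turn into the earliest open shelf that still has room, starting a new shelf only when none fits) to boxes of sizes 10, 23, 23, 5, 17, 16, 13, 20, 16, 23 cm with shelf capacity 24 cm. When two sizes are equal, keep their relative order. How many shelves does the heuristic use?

8

Sorted descending: 23, 23, 23, 20, 17, 16, 16, 13, 10, 5.
  23 → shelf 1 (new)  [load 23/24]
  23 → shelf 2 (new)  [load 23/24]
  23 → shelf 3 (new)  [load 23/24]
  20 → shelf 4 (new)  [load 20/24]
  17 → shelf 5 (new)  [load 17/24]
  16 → shelf 6 (new)  [load 16/24]
  16 → shelf 7 (new)  [load 16/24]
  13 → shelf 8 (new)  [load 13/24]
  10 → shelf 8  [load 23/24]
  5 → shelf 5  [load 22/24]
8 shelves opened.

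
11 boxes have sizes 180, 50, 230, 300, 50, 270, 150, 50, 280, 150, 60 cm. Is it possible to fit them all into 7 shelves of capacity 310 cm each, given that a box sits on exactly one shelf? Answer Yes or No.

Yes

A valid assignment using 7 shelves:
  shelf 1: 300 = 300
  shelf 2: 280 = 280
  shelf 3: 270 = 270
  shelf 4: 230 + 60 = 290
  shelf 5: 180 + 50 + 50 = 280
  shelf 6: 150 + 150 = 300
  shelf 7: 50 = 50
Every load is within 310 cm, so 7 shelves suffice.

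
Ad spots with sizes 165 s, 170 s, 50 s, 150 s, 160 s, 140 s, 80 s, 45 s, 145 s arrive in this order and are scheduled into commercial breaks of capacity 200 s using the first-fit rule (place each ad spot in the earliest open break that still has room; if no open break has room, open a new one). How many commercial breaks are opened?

  165 → break 1 (new)  [load 165/200]
  170 → break 2 (new)  [load 170/200]
  50 → break 3 (new)  [load 50/200]
  150 → break 3  [load 200/200]
  160 → break 4 (new)  [load 160/200]
  140 → break 5 (new)  [load 140/200]
  80 → break 6 (new)  [load 80/200]
  45 → break 5  [load 185/200]
  145 → break 7 (new)  [load 145/200]
7 commercial breaks opened.

7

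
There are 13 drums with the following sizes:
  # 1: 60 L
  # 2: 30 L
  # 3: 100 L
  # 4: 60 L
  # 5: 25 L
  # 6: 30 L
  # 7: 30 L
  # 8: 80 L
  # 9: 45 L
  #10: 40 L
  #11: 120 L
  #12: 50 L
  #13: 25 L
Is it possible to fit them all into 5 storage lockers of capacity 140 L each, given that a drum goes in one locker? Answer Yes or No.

No

Total = 695 L; ⌈695/140⌉ = 5.
The bound of 5 does not rule out 5, but exhaustive search shows no assignment into 5 storage lockers of capacity 140 L exists — the minimum is 6.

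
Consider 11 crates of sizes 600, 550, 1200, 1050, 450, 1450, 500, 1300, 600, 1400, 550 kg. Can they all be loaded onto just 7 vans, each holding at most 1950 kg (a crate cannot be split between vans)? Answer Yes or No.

A valid assignment using 6 vans:
  van 1: 1450 + 500 = 1950
  van 2: 1400 + 550 = 1950
  van 3: 1300 + 600 = 1900
  van 4: 1200 + 600 = 1800
  van 5: 1050 + 550 = 1600
  van 6: 450 = 450
That uses only 6 ≤ 7, so 7 vans are enough.

Yes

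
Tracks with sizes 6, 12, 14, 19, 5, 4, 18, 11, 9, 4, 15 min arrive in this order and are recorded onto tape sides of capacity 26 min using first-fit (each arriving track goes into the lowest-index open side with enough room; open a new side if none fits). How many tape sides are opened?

  6 → side 1 (new)  [load 6/26]
  12 → side 1  [load 18/26]
  14 → side 2 (new)  [load 14/26]
  19 → side 3 (new)  [load 19/26]
  5 → side 1  [load 23/26]
  4 → side 2  [load 18/26]
  18 → side 4 (new)  [load 18/26]
  11 → side 5 (new)  [load 11/26]
  9 → side 5  [load 20/26]
  4 → side 2  [load 22/26]
  15 → side 6 (new)  [load 15/26]
6 tape sides opened.

6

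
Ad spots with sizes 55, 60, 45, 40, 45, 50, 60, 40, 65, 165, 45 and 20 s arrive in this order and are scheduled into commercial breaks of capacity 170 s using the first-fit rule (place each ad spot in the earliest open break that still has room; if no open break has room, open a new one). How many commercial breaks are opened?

  55 → break 1 (new)  [load 55/170]
  60 → break 1  [load 115/170]
  45 → break 1  [load 160/170]
  40 → break 2 (new)  [load 40/170]
  45 → break 2  [load 85/170]
  50 → break 2  [load 135/170]
  60 → break 3 (new)  [load 60/170]
  40 → break 3  [load 100/170]
  65 → break 3  [load 165/170]
  165 → break 4 (new)  [load 165/170]
  45 → break 5 (new)  [load 45/170]
  20 → break 2  [load 155/170]
5 commercial breaks opened.

5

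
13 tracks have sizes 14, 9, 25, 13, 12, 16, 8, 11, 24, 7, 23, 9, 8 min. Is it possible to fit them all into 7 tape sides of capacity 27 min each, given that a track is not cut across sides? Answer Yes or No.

A valid assignment using 7 tape sides:
  side 1: 25 = 25
  side 2: 24 = 24
  side 3: 23 = 23
  side 4: 16 + 11 = 27
  side 5: 14 + 13 = 27
  side 6: 12 + 8 + 7 = 27
  side 7: 9 + 9 + 8 = 26
Every load is within 27 min, so 7 tape sides suffice.

Yes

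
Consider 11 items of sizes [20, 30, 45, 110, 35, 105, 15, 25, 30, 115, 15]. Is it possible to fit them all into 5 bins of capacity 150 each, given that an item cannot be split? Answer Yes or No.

Yes

A valid assignment using 4 bins:
  bin 1: 115 + 35 = 150
  bin 2: 110 + 30 = 140
  bin 3: 105 + 45 = 150
  bin 4: 30 + 25 + 20 + 15 + 15 = 105
That uses only 4 ≤ 5, so 5 bins are enough.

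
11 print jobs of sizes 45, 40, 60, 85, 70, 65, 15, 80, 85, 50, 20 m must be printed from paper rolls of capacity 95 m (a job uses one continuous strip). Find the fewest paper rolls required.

8

Total = 85 + 85 + 80 + 70 + 65 + 60 + 50 + 45 + 40 + 20 + 15 = 615 m.
Lower bound: ⌈615/95⌉ = 7 paper rolls.
A packing using 8 paper rolls:
  roll 1: 85 = 85
  roll 2: 85 = 85
  roll 3: 80 + 15 = 95
  roll 4: 70 + 20 = 90
  roll 5: 65 = 65
  roll 6: 60 = 60
  roll 7: 50 + 45 = 95
  roll 8: 40 = 40
No arrangement into 7 paper rolls stays within capacity, so 8 is optimal.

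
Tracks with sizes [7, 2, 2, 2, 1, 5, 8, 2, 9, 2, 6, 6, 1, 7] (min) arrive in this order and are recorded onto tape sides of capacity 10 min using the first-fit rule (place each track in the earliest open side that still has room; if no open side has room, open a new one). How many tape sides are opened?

7

  7 → side 1 (new)  [load 7/10]
  2 → side 1  [load 9/10]
  2 → side 2 (new)  [load 2/10]
  2 → side 2  [load 4/10]
  1 → side 1  [load 10/10]
  5 → side 2  [load 9/10]
  8 → side 3 (new)  [load 8/10]
  2 → side 3  [load 10/10]
  9 → side 4 (new)  [load 9/10]
  2 → side 5 (new)  [load 2/10]
  6 → side 5  [load 8/10]
  6 → side 6 (new)  [load 6/10]
  1 → side 2  [load 10/10]
  7 → side 7 (new)  [load 7/10]
7 tape sides opened.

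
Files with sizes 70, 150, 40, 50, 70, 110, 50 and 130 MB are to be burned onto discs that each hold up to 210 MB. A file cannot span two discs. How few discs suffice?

Total = 150 + 130 + 110 + 70 + 70 + 50 + 50 + 40 = 670 MB.
Lower bound: ⌈670/210⌉ = 4 discs.
A packing using 4 discs:
  disc 1: 150 + 50 = 200
  disc 2: 130 + 70 = 200
  disc 3: 110 + 70 = 180
  disc 4: 50 + 40 = 90
This matches the lower bound, so 4 is optimal.

4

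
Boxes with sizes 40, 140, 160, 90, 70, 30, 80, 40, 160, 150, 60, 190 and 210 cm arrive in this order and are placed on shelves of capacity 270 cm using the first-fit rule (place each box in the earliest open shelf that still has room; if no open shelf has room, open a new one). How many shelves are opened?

6

  40 → shelf 1 (new)  [load 40/270]
  140 → shelf 1  [load 180/270]
  160 → shelf 2 (new)  [load 160/270]
  90 → shelf 1  [load 270/270]
  70 → shelf 2  [load 230/270]
  30 → shelf 2  [load 260/270]
  80 → shelf 3 (new)  [load 80/270]
  40 → shelf 3  [load 120/270]
  160 → shelf 4 (new)  [load 160/270]
  150 → shelf 3  [load 270/270]
  60 → shelf 4  [load 220/270]
  190 → shelf 5 (new)  [load 190/270]
  210 → shelf 6 (new)  [load 210/270]
6 shelves opened.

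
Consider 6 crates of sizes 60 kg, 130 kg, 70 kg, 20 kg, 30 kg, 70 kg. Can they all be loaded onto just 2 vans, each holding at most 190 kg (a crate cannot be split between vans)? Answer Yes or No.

Yes

A valid assignment using 2 vans:
  van 1: 130 + 60 = 190
  van 2: 70 + 70 + 30 + 20 = 190
Every load is within 190 kg, so 2 vans suffice.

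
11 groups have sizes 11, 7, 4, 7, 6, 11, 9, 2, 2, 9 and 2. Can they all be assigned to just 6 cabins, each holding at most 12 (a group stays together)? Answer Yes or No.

Total = 70; ⌈70/12⌉ = 6.
The bound of 6 does not rule out 6, but exhaustive search shows no assignment into 6 cabins of capacity 12 exists — the minimum is 7.

No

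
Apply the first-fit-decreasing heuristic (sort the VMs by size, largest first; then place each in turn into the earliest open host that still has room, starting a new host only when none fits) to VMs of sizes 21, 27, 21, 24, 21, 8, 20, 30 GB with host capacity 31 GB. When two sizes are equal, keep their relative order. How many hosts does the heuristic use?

7

Sorted descending: 30, 27, 24, 21, 21, 21, 20, 8.
  30 → host 1 (new)  [load 30/31]
  27 → host 2 (new)  [load 27/31]
  24 → host 3 (new)  [load 24/31]
  21 → host 4 (new)  [load 21/31]
  21 → host 5 (new)  [load 21/31]
  21 → host 6 (new)  [load 21/31]
  20 → host 7 (new)  [load 20/31]
  8 → host 4  [load 29/31]
7 hosts opened.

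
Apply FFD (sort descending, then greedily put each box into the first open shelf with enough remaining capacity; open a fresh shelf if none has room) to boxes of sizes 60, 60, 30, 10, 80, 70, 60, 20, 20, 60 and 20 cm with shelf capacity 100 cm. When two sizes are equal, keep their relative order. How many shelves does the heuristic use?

Sorted descending: 80, 70, 60, 60, 60, 60, 30, 20, 20, 20, 10.
  80 → shelf 1 (new)  [load 80/100]
  70 → shelf 2 (new)  [load 70/100]
  60 → shelf 3 (new)  [load 60/100]
  60 → shelf 4 (new)  [load 60/100]
  60 → shelf 5 (new)  [load 60/100]
  60 → shelf 6 (new)  [load 60/100]
  30 → shelf 2  [load 100/100]
  20 → shelf 1  [load 100/100]
  20 → shelf 3  [load 80/100]
  20 → shelf 3  [load 100/100]
  10 → shelf 4  [load 70/100]
6 shelves opened.

6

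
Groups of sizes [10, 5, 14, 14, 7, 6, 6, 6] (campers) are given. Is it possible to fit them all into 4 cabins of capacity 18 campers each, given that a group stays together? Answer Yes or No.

No

Total = 68 campers; ⌈68/18⌉ = 4.
The bound of 4 does not rule out 4, but exhaustive search shows no assignment into 4 cabins of capacity 18 campers exists — the minimum is 5.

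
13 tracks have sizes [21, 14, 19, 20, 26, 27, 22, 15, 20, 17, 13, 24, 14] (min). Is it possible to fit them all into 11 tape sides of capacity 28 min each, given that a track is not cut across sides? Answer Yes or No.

Yes

A valid assignment using 11 tape sides:
  side 1: 27 = 27
  side 2: 26 = 26
  side 3: 24 = 24
  side 4: 22 = 22
  side 5: 21 = 21
  side 6: 20 = 20
  side 7: 20 = 20
  side 8: 19 = 19
  side 9: 17 = 17
  side 10: 15 + 13 = 28
  side 11: 14 + 14 = 28
Every load is within 28 min, so 11 tape sides suffice.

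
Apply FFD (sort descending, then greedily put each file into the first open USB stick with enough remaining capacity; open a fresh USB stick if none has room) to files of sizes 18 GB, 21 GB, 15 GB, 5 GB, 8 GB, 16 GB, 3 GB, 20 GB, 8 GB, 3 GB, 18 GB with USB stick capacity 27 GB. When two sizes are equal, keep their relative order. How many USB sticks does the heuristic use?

Sorted descending: 21, 20, 18, 18, 16, 15, 8, 8, 5, 3, 3.
  21 → USB stick 1 (new)  [load 21/27]
  20 → USB stick 2 (new)  [load 20/27]
  18 → USB stick 3 (new)  [load 18/27]
  18 → USB stick 4 (new)  [load 18/27]
  16 → USB stick 5 (new)  [load 16/27]
  15 → USB stick 6 (new)  [load 15/27]
  8 → USB stick 3  [load 26/27]
  8 → USB stick 4  [load 26/27]
  5 → USB stick 1  [load 26/27]
  3 → USB stick 2  [load 23/27]
  3 → USB stick 2  [load 26/27]
6 USB sticks opened.

6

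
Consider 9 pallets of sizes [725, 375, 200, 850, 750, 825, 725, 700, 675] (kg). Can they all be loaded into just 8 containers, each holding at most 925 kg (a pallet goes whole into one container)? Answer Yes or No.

Yes

A valid assignment using 8 containers:
  container 1: 850 = 850
  container 2: 825 = 825
  container 3: 750 = 750
  container 4: 725 + 200 = 925
  container 5: 725 = 725
  container 6: 700 = 700
  container 7: 675 = 675
  container 8: 375 = 375
Every load is within 925 kg, so 8 containers suffice.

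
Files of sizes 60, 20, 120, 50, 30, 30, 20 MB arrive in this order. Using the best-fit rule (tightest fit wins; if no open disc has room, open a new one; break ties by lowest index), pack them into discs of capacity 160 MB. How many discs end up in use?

3

  60 → disc 1 (new)  [load 60/160]
  20 → disc 1  [load 80/160]
  120 → disc 2 (new)  [load 120/160]
  50 → disc 1  [load 130/160]
  30 → disc 1  [load 160/160]
  30 → disc 2  [load 150/160]
  20 → disc 3 (new)  [load 20/160]
3 discs opened.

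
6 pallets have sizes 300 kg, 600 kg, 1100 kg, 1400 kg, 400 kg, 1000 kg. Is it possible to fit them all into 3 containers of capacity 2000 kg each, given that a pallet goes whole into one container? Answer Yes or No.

A valid assignment using 3 containers:
  container 1: 1400 + 600 = 2000
  container 2: 1100 + 400 + 300 = 1800
  container 3: 1000 = 1000
Every load is within 2000 kg, so 3 containers suffice.

Yes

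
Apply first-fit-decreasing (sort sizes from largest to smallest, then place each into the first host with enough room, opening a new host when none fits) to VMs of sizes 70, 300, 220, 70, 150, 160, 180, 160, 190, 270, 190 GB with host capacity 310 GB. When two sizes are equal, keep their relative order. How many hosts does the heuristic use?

8

Sorted descending: 300, 270, 220, 190, 190, 180, 160, 160, 150, 70, 70.
  300 → host 1 (new)  [load 300/310]
  270 → host 2 (new)  [load 270/310]
  220 → host 3 (new)  [load 220/310]
  190 → host 4 (new)  [load 190/310]
  190 → host 5 (new)  [load 190/310]
  180 → host 6 (new)  [load 180/310]
  160 → host 7 (new)  [load 160/310]
  160 → host 8 (new)  [load 160/310]
  150 → host 7  [load 310/310]
  70 → host 3  [load 290/310]
  70 → host 4  [load 260/310]
8 hosts opened.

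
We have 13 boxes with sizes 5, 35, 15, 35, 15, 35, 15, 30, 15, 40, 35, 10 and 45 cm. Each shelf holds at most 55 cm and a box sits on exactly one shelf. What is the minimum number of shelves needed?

Total = 45 + 40 + 35 + 35 + 35 + 35 + 30 + 15 + 15 + 15 + 15 + 10 + 5 = 330 cm.
Lower bound: ⌈330/55⌉ = 6 shelves.
Also, 7 boxes each exceed 55/2 cm, and no two of those can share a shelf, so at least 7 shelves are needed.
A packing using 7 shelves:
  shelf 1: 45 + 10 = 55
  shelf 2: 40 + 15 = 55
  shelf 3: 35 + 15 + 5 = 55
  shelf 4: 35 + 15 = 50
  shelf 5: 35 + 15 = 50
  shelf 6: 35 = 35
  shelf 7: 30 = 30
This matches the lower bound, so 7 is optimal.

7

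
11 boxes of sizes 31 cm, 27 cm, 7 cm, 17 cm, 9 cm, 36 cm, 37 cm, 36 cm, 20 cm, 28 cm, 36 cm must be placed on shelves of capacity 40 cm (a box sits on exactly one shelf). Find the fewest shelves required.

Total = 37 + 36 + 36 + 36 + 31 + 28 + 27 + 20 + 17 + 9 + 7 = 284 cm.
Lower bound: ⌈284/40⌉ = 8 shelves.
A packing using 8 shelves:
  shelf 1: 37 = 37
  shelf 2: 36 = 36
  shelf 3: 36 = 36
  shelf 4: 36 = 36
  shelf 5: 31 + 9 = 40
  shelf 6: 28 + 7 = 35
  shelf 7: 27 = 27
  shelf 8: 20 + 17 = 37
This matches the lower bound, so 8 is optimal.

8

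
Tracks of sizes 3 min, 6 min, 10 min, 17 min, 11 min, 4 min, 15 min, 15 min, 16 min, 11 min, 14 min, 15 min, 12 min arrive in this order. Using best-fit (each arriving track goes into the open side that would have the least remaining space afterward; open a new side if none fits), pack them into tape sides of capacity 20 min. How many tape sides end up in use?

10

  3 → side 1 (new)  [load 3/20]
  6 → side 1  [load 9/20]
  10 → side 1  [load 19/20]
  17 → side 2 (new)  [load 17/20]
  11 → side 3 (new)  [load 11/20]
  4 → side 3  [load 15/20]
  15 → side 4 (new)  [load 15/20]
  15 → side 5 (new)  [load 15/20]
  16 → side 6 (new)  [load 16/20]
  11 → side 7 (new)  [load 11/20]
  14 → side 8 (new)  [load 14/20]
  15 → side 9 (new)  [load 15/20]
  12 → side 10 (new)  [load 12/20]
10 tape sides opened.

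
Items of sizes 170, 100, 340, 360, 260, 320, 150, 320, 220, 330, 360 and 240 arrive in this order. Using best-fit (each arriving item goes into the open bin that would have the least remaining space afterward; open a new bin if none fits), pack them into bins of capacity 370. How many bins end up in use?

10

  170 → bin 1 (new)  [load 170/370]
  100 → bin 1  [load 270/370]
  340 → bin 2 (new)  [load 340/370]
  360 → bin 3 (new)  [load 360/370]
  260 → bin 4 (new)  [load 260/370]
  320 → bin 5 (new)  [load 320/370]
  150 → bin 6 (new)  [load 150/370]
  320 → bin 7 (new)  [load 320/370]
  220 → bin 6  [load 370/370]
  330 → bin 8 (new)  [load 330/370]
  360 → bin 9 (new)  [load 360/370]
  240 → bin 10 (new)  [load 240/370]
10 bins opened.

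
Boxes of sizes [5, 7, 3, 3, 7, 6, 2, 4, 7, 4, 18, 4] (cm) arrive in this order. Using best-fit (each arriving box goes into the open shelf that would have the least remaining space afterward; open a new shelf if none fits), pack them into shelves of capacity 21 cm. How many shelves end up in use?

  5 → shelf 1 (new)  [load 5/21]
  7 → shelf 1  [load 12/21]
  3 → shelf 1  [load 15/21]
  3 → shelf 1  [load 18/21]
  7 → shelf 2 (new)  [load 7/21]
  6 → shelf 2  [load 13/21]
  2 → shelf 1  [load 20/21]
  4 → shelf 2  [load 17/21]
  7 → shelf 3 (new)  [load 7/21]
  4 → shelf 2  [load 21/21]
  18 → shelf 4 (new)  [load 18/21]
  4 → shelf 3  [load 11/21]
4 shelves opened.

4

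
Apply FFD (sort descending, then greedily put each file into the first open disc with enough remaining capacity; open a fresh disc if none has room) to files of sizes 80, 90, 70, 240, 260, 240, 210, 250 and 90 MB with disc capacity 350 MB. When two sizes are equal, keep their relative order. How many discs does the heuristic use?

5

Sorted descending: 260, 250, 240, 240, 210, 90, 90, 80, 70.
  260 → disc 1 (new)  [load 260/350]
  250 → disc 2 (new)  [load 250/350]
  240 → disc 3 (new)  [load 240/350]
  240 → disc 4 (new)  [load 240/350]
  210 → disc 5 (new)  [load 210/350]
  90 → disc 1  [load 350/350]
  90 → disc 2  [load 340/350]
  80 → disc 3  [load 320/350]
  70 → disc 4  [load 310/350]
5 discs opened.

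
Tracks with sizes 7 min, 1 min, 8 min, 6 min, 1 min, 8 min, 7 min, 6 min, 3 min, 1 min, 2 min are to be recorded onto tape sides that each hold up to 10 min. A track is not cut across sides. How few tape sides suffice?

Total = 8 + 8 + 7 + 7 + 6 + 6 + 3 + 2 + 1 + 1 + 1 = 50 min.
Lower bound: ⌈50/10⌉ = 5 tape sides.
Also, 6 tracks each exceed 5 min, and no two of those can share a side, so at least 6 tape sides are needed.
A packing using 6 tape sides:
  side 1: 8 + 2 = 10
  side 2: 8 + 1 + 1 = 10
  side 3: 7 + 3 = 10
  side 4: 7 + 1 = 8
  side 5: 6 = 6
  side 6: 6 = 6
This matches the lower bound, so 6 is optimal.

6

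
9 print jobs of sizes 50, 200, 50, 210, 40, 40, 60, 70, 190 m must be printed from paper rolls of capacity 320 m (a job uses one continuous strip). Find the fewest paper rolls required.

3

Total = 210 + 200 + 190 + 70 + 60 + 50 + 50 + 40 + 40 = 910 m.
Lower bound: ⌈910/320⌉ = 3 paper rolls.
A packing using 3 paper rolls:
  roll 1: 210 + 70 + 40 = 320
  roll 2: 200 + 60 + 50 = 310
  roll 3: 190 + 50 + 40 = 280
This matches the lower bound, so 3 is optimal.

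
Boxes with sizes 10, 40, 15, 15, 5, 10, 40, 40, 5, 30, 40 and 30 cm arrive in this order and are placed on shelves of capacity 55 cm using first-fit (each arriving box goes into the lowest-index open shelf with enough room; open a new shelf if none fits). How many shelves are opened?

7

  10 → shelf 1 (new)  [load 10/55]
  40 → shelf 1  [load 50/55]
  15 → shelf 2 (new)  [load 15/55]
  15 → shelf 2  [load 30/55]
  5 → shelf 1  [load 55/55]
  10 → shelf 2  [load 40/55]
  40 → shelf 3 (new)  [load 40/55]
  40 → shelf 4 (new)  [load 40/55]
  5 → shelf 2  [load 45/55]
  30 → shelf 5 (new)  [load 30/55]
  40 → shelf 6 (new)  [load 40/55]
  30 → shelf 7 (new)  [load 30/55]
7 shelves opened.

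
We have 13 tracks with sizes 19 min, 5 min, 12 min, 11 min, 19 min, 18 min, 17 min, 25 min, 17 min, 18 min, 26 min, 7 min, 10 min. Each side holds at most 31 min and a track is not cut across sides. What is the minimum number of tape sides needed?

8

Total = 26 + 25 + 19 + 19 + 18 + 18 + 17 + 17 + 12 + 11 + 10 + 7 + 5 = 204 min.
Lower bound: ⌈204/31⌉ = 7 tape sides.
Also, 8 tracks each exceed 31/2 min, and no two of those can share a side, so at least 8 tape sides are needed.
A packing using 8 tape sides:
  side 1: 26 + 5 = 31
  side 2: 25 = 25
  side 3: 19 + 12 = 31
  side 4: 19 + 11 = 30
  side 5: 18 + 10 = 28
  side 6: 18 + 7 = 25
  side 7: 17 = 17
  side 8: 17 = 17
This matches the lower bound, so 8 is optimal.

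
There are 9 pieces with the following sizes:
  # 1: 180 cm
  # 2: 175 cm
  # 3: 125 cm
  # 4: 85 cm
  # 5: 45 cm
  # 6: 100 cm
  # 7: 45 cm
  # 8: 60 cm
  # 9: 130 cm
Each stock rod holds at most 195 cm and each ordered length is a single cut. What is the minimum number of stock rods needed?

6

Total = 180 + 175 + 130 + 125 + 100 + 85 + 60 + 45 + 45 = 945 cm.
Lower bound: ⌈945/195⌉ = 5 stock rods.
A packing using 6 stock rods:
  stock rod 1: 180 = 180
  stock rod 2: 175 = 175
  stock rod 3: 130 + 60 = 190
  stock rod 4: 125 + 45 = 170
  stock rod 5: 100 + 85 = 185
  stock rod 6: 45 = 45
No arrangement into 5 stock rods stays within capacity, so 6 is optimal.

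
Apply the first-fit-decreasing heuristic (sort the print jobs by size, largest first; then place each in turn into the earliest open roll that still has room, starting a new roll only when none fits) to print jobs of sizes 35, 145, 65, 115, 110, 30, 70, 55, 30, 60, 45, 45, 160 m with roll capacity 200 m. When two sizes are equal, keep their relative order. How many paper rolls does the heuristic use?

Sorted descending: 160, 145, 115, 110, 70, 65, 60, 55, 45, 45, 35, 30, 30.
  160 → roll 1 (new)  [load 160/200]
  145 → roll 2 (new)  [load 145/200]
  115 → roll 3 (new)  [load 115/200]
  110 → roll 4 (new)  [load 110/200]
  70 → roll 3  [load 185/200]
  65 → roll 4  [load 175/200]
  60 → roll 5 (new)  [load 60/200]
  55 → roll 2  [load 200/200]
  45 → roll 5  [load 105/200]
  45 → roll 5  [load 150/200]
  35 → roll 1  [load 195/200]
  30 → roll 5  [load 180/200]
  30 → roll 6 (new)  [load 30/200]
6 paper rolls opened.

6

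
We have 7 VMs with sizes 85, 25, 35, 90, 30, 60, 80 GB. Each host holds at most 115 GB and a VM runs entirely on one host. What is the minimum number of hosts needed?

Total = 90 + 85 + 80 + 60 + 35 + 30 + 25 = 405 GB.
Lower bound: ⌈405/115⌉ = 4 hosts.
A packing using 4 hosts:
  host 1: 90 + 25 = 115
  host 2: 85 + 30 = 115
  host 3: 80 + 35 = 115
  host 4: 60 = 60
This matches the lower bound, so 4 is optimal.

4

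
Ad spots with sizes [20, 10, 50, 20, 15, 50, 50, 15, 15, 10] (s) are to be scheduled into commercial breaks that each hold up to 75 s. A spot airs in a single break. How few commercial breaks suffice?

4

Total = 50 + 50 + 50 + 20 + 20 + 15 + 15 + 15 + 10 + 10 = 255 s.
Lower bound: ⌈255/75⌉ = 4 commercial breaks.
A packing using 4 commercial breaks:
  break 1: 50 + 20 = 70
  break 2: 50 + 20 = 70
  break 3: 50 + 15 + 10 = 75
  break 4: 15 + 15 + 10 = 40
This matches the lower bound, so 4 is optimal.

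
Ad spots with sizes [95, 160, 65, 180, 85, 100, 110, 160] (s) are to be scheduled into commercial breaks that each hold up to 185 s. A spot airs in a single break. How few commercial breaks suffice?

Total = 180 + 160 + 160 + 110 + 100 + 95 + 85 + 65 = 955 s.
Lower bound: ⌈955/185⌉ = 6 commercial breaks.
A packing using 6 commercial breaks:
  break 1: 180 = 180
  break 2: 160 = 160
  break 3: 160 = 160
  break 4: 110 + 65 = 175
  break 5: 100 + 85 = 185
  break 6: 95 = 95
This matches the lower bound, so 6 is optimal.

6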